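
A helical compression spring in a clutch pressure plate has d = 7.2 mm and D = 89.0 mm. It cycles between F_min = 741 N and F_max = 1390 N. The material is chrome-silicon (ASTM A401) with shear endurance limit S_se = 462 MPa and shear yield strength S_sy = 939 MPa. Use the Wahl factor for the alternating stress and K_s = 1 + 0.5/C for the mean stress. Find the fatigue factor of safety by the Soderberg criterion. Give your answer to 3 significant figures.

C = D/d = 89.0/7.2 = 12.3611; K_W = (4C−1)/(4C−4)+0.615/C = 1.1158; K_s = 1+0.5/C = 1.0404
F_a = (F_max−F_min)/2 = 324.5 N; F_m = (F_max+F_min)/2 = 1065.5 N
τ_a = K_W·8F_aD/(πd³) = 1.1158 × 197.04 = 219.85 MPa
τ_m = K_s·8F_mD/(πd³) = 1.0404 × 646.97 = 673.14 MPa
Soderberg: 1/n_f = τ_a/S_se + τ_m/S_sy = 219.85/462 + 673.14/939 = 0.47586 + 0.71687 = 1.1927
n_f = 1/1.1927 = 0.8384

0.838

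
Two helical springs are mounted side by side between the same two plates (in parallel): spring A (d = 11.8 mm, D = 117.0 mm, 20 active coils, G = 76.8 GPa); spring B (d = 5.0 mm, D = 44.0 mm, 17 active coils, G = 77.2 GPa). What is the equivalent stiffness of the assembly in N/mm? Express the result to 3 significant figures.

k_A = Gd⁴/(8D³N_a) = (76.8×10³)(11.8⁴)/(8·117.0³·20) = 5.8105 N/mm
k_B = Gd⁴/(8D³N_a) = (77.2×10³)(5.0⁴)/(8·44.0³·17) = 4.1649 N/mm
Parallel: k_eq = 5.8105 + 4.1649 = 9.9753 N/mm

9.98 N/mm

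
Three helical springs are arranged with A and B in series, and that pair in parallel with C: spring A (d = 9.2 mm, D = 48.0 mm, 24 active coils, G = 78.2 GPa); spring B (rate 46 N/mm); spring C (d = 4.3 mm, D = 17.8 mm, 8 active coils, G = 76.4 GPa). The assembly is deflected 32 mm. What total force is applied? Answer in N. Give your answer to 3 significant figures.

k_A = Gd⁴/(8D³N_a) = (78.2×10³)(9.2⁴)/(8·48.0³·24) = 26.384 N/mm
k_C = Gd⁴/(8D³N_a) = (76.4×10³)(4.3⁴)/(8·17.8³·8) = 72.365 N/mm
Springs A,B series: k_AB = 1/(1/26.384+1/46) = 16.767 N/mm; parallel with C: k_eq = 16.767+72.365 = 89.132 N/mm
F = k_eq·δ = 89.132·32 = 2852.2 N

2850 N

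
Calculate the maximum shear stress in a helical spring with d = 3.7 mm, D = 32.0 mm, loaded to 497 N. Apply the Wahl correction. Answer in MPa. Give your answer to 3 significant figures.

935 MPa

Spring index C = D/d = 32.0/3.7 = 8.6486
K_W = (4C−1)/(4C−4) + 0.615/C = 33.595/30.595 + 0.0711 = 1.1692
τ₀ = 8FD/(πd³) = 8·497·32.0/(π·3.7³) = 127232/159.13 = 799.54 MPa
τ_max = K·τ₀ = 1.1692 × 799.54 = 934.8 MPa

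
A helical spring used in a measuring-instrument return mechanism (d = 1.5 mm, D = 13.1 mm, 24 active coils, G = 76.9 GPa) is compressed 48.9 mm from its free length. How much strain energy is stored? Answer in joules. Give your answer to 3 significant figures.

1.08 J

k = Gd⁴/(8D³N_a) = (76.9×10³)(1.5⁴)/(8·13.1³·24) = 0.90194 N/mm
U = ½kδ² = 0.5 × 0.90194 × 48.9² = 1078.4 N·mm = 1.0784 J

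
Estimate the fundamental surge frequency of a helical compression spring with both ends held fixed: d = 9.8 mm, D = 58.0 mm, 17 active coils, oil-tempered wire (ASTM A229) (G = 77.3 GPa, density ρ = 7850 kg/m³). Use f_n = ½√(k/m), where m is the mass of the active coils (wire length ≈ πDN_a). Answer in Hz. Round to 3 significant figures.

60.5 Hz

k = Gd⁴/(8D³N_a) = (77.3×10³)(9.8⁴)/(8·58.0³·17) = 26.87 N/mm = 26870 N/m
Wire length L = πDN_a = π·58.0·17 = 3097.6 mm
m = ρ·(πd²/4)·L = 7850 × 75.43×10⁻⁶ m² × 3.0976 m = 1.8342 kg
f_n = ½√(k/m) = 0.5·√(26870/1.8342) = 0.5·√(14649) = 60.518 Hz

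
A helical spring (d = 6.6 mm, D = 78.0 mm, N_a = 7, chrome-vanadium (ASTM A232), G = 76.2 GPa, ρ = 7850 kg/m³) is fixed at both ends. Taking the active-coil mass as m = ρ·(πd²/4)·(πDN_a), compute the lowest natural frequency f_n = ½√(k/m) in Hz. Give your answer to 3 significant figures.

54.3 Hz

k = Gd⁴/(8D³N_a) = (76.2×10³)(6.6⁴)/(8·78.0³·7) = 5.4408 N/mm = 5440.8 N/m
Wire length L = πDN_a = π·78.0·7 = 1715.3 mm
m = ρ·(πd²/4)·L = 7850 × 34.212×10⁻⁶ m² × 1.7153 m = 0.46067 kg
f_n = ½√(k/m) = 0.5·√(5440.8/0.46067) = 0.5·√(11811) = 54.338 Hz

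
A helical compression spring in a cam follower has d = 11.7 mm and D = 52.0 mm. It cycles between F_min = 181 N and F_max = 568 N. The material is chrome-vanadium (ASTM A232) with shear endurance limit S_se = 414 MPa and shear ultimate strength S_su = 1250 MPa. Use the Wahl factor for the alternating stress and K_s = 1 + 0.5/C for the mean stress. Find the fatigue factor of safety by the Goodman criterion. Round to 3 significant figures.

12.5

C = D/d = 52.0/11.7 = 4.4444; K_W = (4C−1)/(4C−4)+0.615/C = 1.3561; K_s = 1+0.5/C = 1.1125
F_a = (F_max−F_min)/2 = 193.5 N; F_m = (F_max+F_min)/2 = 374.5 N
τ_a = K_W·8F_aD/(πd³) = 1.3561 × 15.998 = 21.695 MPa
τ_m = K_s·8F_mD/(πd³) = 1.1125 × 30.963 = 34.446 MPa
Goodman: 1/n_f = τ_a/S_se + τ_m/S_su = 21.695/414 + 34.446/1250 = 0.05240 + 0.02756 = 0.079961
n_f = 1/0.079961 = 12.51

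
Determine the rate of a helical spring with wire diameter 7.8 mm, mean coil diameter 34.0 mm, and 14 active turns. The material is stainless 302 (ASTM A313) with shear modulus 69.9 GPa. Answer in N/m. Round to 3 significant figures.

k = Gd⁴/(8D³N_a) = (69.9×10³ × 7.8⁴) / (8 × 34.0³ × 14)
  = 2.58735e+08 / 4.40205e+06 = 58.776 N/mm = 58776 N/m

58800 N/m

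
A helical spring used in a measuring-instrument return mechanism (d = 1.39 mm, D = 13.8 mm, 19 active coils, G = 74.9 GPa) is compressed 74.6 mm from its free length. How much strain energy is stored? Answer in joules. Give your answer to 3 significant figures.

1.95 J

k = Gd⁴/(8D³N_a) = (74.9×10³)(1.39⁴)/(8·13.8³·19) = 0.69994 N/mm
U = ½kδ² = 0.5 × 0.69994 × 74.6² = 1947.6 N·mm = 1.9476 J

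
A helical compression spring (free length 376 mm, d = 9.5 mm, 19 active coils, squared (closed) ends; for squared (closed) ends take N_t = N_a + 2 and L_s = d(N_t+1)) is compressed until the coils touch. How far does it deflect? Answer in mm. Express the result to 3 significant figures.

167 mm

N_t = 21; L_s = 9.5·22 = 209 mm
δ_solid = L₀ − L_s = 376 − 209 = 167 mm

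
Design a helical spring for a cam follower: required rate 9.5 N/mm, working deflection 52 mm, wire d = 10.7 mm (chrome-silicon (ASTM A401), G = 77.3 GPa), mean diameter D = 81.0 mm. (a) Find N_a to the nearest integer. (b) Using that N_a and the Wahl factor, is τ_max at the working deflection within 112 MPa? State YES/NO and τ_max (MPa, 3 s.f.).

(a) 25 coils; (b) YES, τ_max = 99.8 MPa

N_a = Gd⁴/(8D³k) = (77.3×10³)(10.7⁴)/(8·81.0³·9.5) = 25.09 → N_a = 25
Actual rate k = Gd⁴/(8D³·25) = 9.533 N/mm
Working load F = kδ = 9.533·52 = 495.72 N
C = 81.0/10.7 = 7.5701; K_W = (4C−1)/(4C−4)+0.615/C = 1.1954
τ_max = K_W·8FD/(πd³) = 1.1954·83.465 = 99.774 MPa
τ_max ≤ 112 MPa → acceptable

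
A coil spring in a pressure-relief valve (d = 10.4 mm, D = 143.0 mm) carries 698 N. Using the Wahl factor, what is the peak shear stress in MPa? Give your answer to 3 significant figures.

249 MPa

Spring index C = D/d = 143.0/10.4 = 13.7500
K_W = (4C−1)/(4C−4) + 0.615/C = 54.000/51.000 + 0.0447 = 1.1036
τ₀ = 8FD/(πd³) = 8·698·143.0/(π·10.4³) = 798512/3533.9 = 225.96 MPa
τ_max = K·τ₀ = 1.1036 × 225.96 = 249.36 MPa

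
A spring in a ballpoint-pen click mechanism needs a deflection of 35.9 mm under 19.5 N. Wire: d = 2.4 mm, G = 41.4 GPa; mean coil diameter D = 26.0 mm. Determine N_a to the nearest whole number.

18

Required rate k = F/δ = 19.5/35.9 = 0.54318 N/mm
N_a = Gd⁴/(8D³k) = (41.4×10³ × 2.4⁴)/(8 × 26.0³ × 0.54318)
    = 1.37355e+06 / 76374.8 = 17.98 → 18 coils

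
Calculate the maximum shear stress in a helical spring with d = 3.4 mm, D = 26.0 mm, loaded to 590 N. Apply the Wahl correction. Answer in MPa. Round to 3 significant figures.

Spring index C = D/d = 26.0/3.4 = 7.6471
K_W = (4C−1)/(4C−4) + 0.615/C = 29.588/26.588 + 0.0804 = 1.1933
τ₀ = 8FD/(πd³) = 8·590·26.0/(π·3.4³) = 122720/123.48 = 993.87 MPa
τ_max = K·τ₀ = 1.1933 × 993.87 = 1185.9 MPa

1190 MPa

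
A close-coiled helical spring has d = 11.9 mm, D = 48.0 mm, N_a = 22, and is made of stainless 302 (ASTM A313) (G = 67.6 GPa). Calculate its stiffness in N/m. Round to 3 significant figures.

69600 N/m

k = Gd⁴/(8D³N_a) = (67.6×10³ × 11.9⁴) / (8 × 48.0³ × 22)
  = 1.35561e+09 / 1.94642e+07 = 69.646 N/mm = 69646 N/m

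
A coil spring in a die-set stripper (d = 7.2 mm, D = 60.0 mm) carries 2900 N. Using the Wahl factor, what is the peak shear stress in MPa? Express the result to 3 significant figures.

1400 MPa

Spring index C = D/d = 60.0/7.2 = 8.3333
K_W = (4C−1)/(4C−4) + 0.615/C = 32.333/29.333 + 0.0738 = 1.1761
τ₀ = 8FD/(πd³) = 8·2900·60.0/(π·7.2³) = 1.392e+06/1172.6 = 1187.1 MPa
τ_max = K·τ₀ = 1.1761 × 1187.1 = 1396.1 MPa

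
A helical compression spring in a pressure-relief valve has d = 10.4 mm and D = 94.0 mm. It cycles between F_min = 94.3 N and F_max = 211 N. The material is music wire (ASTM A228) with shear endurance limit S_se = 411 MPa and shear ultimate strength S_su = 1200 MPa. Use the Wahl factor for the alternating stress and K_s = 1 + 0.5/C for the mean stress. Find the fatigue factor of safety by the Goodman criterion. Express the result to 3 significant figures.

C = D/d = 94.0/10.4 = 9.0385; K_W = (4C−1)/(4C−4)+0.615/C = 1.1613; K_s = 1+0.5/C = 1.0553
F_a = (F_max−F_min)/2 = 58.35 N; F_m = (F_max+F_min)/2 = 152.65 N
τ_a = K_W·8F_aD/(πd³) = 1.1613 × 12.417 = 14.42 MPa
τ_m = K_s·8F_mD/(πd³) = 1.0553 × 32.484 = 34.281 MPa
Goodman: 1/n_f = τ_a/S_se + τ_m/S_su = 14.42/411 + 34.281/1200 = 0.03509 + 0.02857 = 0.063653
n_f = 1/0.063653 = 15.71

15.7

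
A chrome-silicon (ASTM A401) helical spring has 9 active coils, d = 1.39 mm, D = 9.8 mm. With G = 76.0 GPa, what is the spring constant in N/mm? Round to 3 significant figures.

4.19 N/mm

k = Gd⁴/(8D³N_a) = (76.0×10³ × 1.39⁴) / (8 × 9.8³ × 9)
  = 283709 / 67765.8 = 4.1866 N/mm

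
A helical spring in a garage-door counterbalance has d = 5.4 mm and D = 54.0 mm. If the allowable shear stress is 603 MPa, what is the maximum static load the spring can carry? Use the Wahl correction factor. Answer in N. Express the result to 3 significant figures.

C = D/d = 54.0/5.4 = 10.0000
K_W = (4C−1)/(4C−4) + 0.615/C = 39.000/36.000 + 0.0615 = 1.1448
τ_max = K·8FD/(πd³) → F_max = τ_allow·πd³/(8DK)
F_max = 603·π·5.4³/(8·54.0·1.1448) = 2.983e+05/494.57 = 603.15 N

603 N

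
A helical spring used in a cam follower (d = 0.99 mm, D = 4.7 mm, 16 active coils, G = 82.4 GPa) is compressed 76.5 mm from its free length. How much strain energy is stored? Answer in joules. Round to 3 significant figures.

17.4 J

k = Gd⁴/(8D³N_a) = (82.4×10³)(0.99⁴)/(8·4.7³·16) = 5.9561 N/mm
U = ½kδ² = 0.5 × 5.9561 × 76.5² = 17428 N·mm = 17.428 J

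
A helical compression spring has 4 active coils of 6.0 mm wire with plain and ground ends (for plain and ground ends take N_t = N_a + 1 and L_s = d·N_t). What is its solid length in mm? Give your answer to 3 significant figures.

30.0 mm

plain and ground ends: N_t = N_a + 1 = 4 + 1 = 5
L_s = d·N_t = 6.0 × 5 = 30 mm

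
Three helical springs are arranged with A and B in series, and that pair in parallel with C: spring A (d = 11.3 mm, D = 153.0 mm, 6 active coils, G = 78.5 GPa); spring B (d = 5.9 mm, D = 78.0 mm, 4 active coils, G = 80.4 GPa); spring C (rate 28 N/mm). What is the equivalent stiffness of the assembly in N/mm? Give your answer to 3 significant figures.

k_A = Gd⁴/(8D³N_a) = (78.5×10³)(11.3⁴)/(8·153.0³·6) = 7.4451 N/mm
k_B = Gd⁴/(8D³N_a) = (80.4×10³)(5.9⁴)/(8·78.0³·4) = 6.4155 N/mm
Springs A,B series: k_AB = 1/(1/7.4451+1/6.4155) = 3.446 N/mm; parallel with C: k_eq = 3.446+28 = 31.446 N/mm

31.4 N/mm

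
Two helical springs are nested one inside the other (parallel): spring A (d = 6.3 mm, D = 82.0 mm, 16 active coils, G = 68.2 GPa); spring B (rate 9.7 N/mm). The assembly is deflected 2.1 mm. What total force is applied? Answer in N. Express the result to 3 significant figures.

23.6 N

k_A = Gd⁴/(8D³N_a) = (68.2×10³)(6.3⁴)/(8·82.0³·16) = 1.5223 N/mm
Parallel: k_eq = 1.5223 + 9.7 = 11.222 N/mm
F = k_eq·δ = 11.222·2.1 = 23.567 N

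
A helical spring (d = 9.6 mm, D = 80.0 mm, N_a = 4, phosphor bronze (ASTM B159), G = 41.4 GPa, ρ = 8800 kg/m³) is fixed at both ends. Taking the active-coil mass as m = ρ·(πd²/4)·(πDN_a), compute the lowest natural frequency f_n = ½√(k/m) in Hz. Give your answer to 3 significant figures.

91.5 Hz

k = Gd⁴/(8D³N_a) = (41.4×10³)(9.6⁴)/(8·80.0³·4) = 21.462 N/mm = 21462 N/m
Wire length L = πDN_a = π·80.0·4 = 1005.3 mm
m = ρ·(πd²/4)·L = 8800 × 72.382×10⁻⁶ m² × 1.0053 m = 0.64035 kg
f_n = ½√(k/m) = 0.5·√(21462/0.64035) = 0.5·√(33516) = 91.537 Hz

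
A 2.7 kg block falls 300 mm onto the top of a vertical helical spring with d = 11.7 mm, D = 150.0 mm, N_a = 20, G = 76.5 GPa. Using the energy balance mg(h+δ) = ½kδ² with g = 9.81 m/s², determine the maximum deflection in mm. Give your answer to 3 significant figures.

k = Gd⁴/(8D³N_a) = (76.5×10³)(11.7⁴)/(8·150.0³·20) = 2.6547 N/mm
W = mg = 2.7 × 9.81 = 26.487 N
½kδ² − Wδ − Wh = 0 → δ = (W + √(W² + 2kWh))/k
δ = (26.487 + √(701.56 + 42188.6))/2.6547 = (26.487 + 207.1)/2.6547 = 87.991 mm

88.0 mm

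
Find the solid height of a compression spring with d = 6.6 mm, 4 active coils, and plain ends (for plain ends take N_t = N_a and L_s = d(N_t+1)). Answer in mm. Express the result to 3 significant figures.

plain ends: N_t = N_a = 4
L_s = d·(N_t+1) = 6.6 × 5 = 33 mm

33.0 mm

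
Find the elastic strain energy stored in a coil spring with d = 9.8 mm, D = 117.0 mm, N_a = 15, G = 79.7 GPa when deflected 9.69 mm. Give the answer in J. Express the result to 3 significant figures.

0.180 J

k = Gd⁴/(8D³N_a) = (79.7×10³)(9.8⁴)/(8·117.0³·15) = 3.8249 N/mm
U = ½kδ² = 0.5 × 3.8249 × 9.69² = 179.57 N·mm = 0.17957 J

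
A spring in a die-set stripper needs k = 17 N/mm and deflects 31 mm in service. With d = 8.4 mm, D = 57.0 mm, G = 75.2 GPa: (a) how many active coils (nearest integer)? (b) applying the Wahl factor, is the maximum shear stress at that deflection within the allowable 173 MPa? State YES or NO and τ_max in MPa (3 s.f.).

N_a = Gd⁴/(8D³k) = (75.2×10³)(8.4⁴)/(8·57.0³·17) = 14.87 → N_a = 15
Actual rate k = Gd⁴/(8D³·15) = 16.847 N/mm
Working load F = kδ = 16.847·31 = 522.26 N
C = 57.0/8.4 = 6.7857; K_W = (4C−1)/(4C−4)+0.615/C = 1.2203
τ_max = K_W·8FD/(πd³) = 1.2203·127.9 = 156.07 MPa
τ_max ≤ 173 MPa → acceptable

(a) 15 coils; (b) YES, τ_max = 156 MPa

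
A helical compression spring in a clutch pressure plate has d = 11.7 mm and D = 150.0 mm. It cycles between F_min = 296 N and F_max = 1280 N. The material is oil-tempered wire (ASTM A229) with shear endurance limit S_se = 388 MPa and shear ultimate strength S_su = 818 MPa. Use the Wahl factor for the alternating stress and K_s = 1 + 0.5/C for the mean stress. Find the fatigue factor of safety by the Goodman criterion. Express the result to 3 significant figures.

C = D/d = 150.0/11.7 = 12.8205; K_W = (4C−1)/(4C−4)+0.615/C = 1.1114; K_s = 1+0.5/C = 1.0390
F_a = (F_max−F_min)/2 = 492 N; F_m = (F_max+F_min)/2 = 788 N
τ_a = K_W·8F_aD/(πd³) = 1.1114 × 117.34 = 130.41 MPa
τ_m = K_s·8F_mD/(πd³) = 1.0390 × 187.93 = 195.26 MPa
Goodman: 1/n_f = τ_a/S_se + τ_m/S_su = 130.41/388 + 195.26/818 = 0.33611 + 0.23871 = 0.57482
n_f = 1/0.57482 = 1.74

1.74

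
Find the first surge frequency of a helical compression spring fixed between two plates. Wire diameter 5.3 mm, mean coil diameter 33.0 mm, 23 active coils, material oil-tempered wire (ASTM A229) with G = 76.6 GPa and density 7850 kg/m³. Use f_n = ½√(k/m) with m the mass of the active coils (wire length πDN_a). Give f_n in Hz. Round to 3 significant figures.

74.4 Hz

k = Gd⁴/(8D³N_a) = (76.6×10³)(5.3⁴)/(8·33.0³·23) = 9.1406 N/mm = 9140.6 N/m
Wire length L = πDN_a = π·33.0·23 = 2384.5 mm
m = ρ·(πd²/4)·L = 7850 × 22.062×10⁻⁶ m² × 2.3845 m = 0.41296 kg
f_n = ½√(k/m) = 0.5·√(9140.6/0.41296) = 0.5·√(22134) = 74.388 Hz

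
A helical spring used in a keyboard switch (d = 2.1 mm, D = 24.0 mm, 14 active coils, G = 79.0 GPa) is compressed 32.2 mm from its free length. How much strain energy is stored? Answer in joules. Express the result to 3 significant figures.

0.514 J

k = Gd⁴/(8D³N_a) = (79.0×10³)(2.1⁴)/(8·24.0³·14) = 0.99232 N/mm
U = ½kδ² = 0.5 × 0.99232 × 32.2² = 514.44 N·mm = 0.51444 J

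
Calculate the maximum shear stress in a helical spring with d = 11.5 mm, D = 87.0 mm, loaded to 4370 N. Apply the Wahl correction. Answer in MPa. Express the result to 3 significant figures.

Spring index C = D/d = 87.0/11.5 = 7.5652
K_W = (4C−1)/(4C−4) + 0.615/C = 29.261/26.261 + 0.0813 = 1.1955
τ₀ = 8FD/(πd³) = 8·4370·87.0/(π·11.5³) = 3.04152e+06/4778 = 636.57 MPa
τ_max = K·τ₀ = 1.1955 × 636.57 = 761.04 MPa

761 MPa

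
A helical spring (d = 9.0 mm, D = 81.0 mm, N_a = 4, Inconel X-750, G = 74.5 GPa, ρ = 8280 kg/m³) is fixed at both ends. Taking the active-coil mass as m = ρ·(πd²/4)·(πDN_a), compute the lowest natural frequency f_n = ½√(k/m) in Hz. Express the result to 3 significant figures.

116 Hz

k = Gd⁴/(8D³N_a) = (74.5×10³)(9.0⁴)/(8·81.0³·4) = 28.742 N/mm = 28742 N/m
Wire length L = πDN_a = π·81.0·4 = 1017.9 mm
m = ρ·(πd²/4)·L = 8280 × 63.617×10⁻⁶ m² × 1.0179 m = 0.53617 kg
f_n = ½√(k/m) = 0.5·√(28742/0.53617) = 0.5·√(53607) = 115.77 Hz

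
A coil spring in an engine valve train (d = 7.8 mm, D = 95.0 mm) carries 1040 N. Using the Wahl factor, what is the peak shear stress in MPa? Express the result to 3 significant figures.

Spring index C = D/d = 95.0/7.8 = 12.1795
K_W = (4C−1)/(4C−4) + 0.615/C = 47.718/44.718 + 0.0505 = 1.1176
τ₀ = 8FD/(πd³) = 8·1040·95.0/(π·7.8³) = 790400/1490.8 = 530.17 MPa
τ_max = K·τ₀ = 1.1176 × 530.17 = 592.51 MPa

593 MPa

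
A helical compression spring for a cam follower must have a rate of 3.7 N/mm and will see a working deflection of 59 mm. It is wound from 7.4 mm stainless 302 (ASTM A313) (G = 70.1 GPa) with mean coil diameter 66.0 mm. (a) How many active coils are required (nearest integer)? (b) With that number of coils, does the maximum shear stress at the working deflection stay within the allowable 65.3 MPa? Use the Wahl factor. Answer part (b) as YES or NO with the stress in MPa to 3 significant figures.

(a) 25 coils; (b) NO, τ_max = 104 MPa

N_a = Gd⁴/(8D³k) = (70.1×10³)(7.4⁴)/(8·66.0³·3.7) = 24.7 → N_a = 25
Actual rate k = Gd⁴/(8D³·25) = 3.6558 N/mm
Working load F = kδ = 3.6558·59 = 215.69 N
C = 66.0/7.4 = 8.9189; K_W = (4C−1)/(4C−4)+0.615/C = 1.1637
τ_max = K_W·8FD/(πd³) = 1.1637·89.459 = 104.1 MPa
τ_max > 65.3 MPa → exceeds allowable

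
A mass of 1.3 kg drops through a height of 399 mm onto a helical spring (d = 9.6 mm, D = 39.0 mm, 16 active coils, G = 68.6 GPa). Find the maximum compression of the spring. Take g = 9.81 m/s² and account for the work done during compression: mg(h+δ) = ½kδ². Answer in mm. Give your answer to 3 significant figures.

k = Gd⁴/(8D³N_a) = (68.6×10³)(9.6⁴)/(8·39.0³·16) = 76.737 N/mm
W = mg = 1.3 × 9.81 = 12.753 N
½kδ² − Wδ − Wh = 0 → δ = (W + √(W² + 2kWh))/k
δ = (12.753 + √(162.64 + 780945))/76.737 = (12.753 + 883.8)/76.737 = 11.683 mm

11.7 mm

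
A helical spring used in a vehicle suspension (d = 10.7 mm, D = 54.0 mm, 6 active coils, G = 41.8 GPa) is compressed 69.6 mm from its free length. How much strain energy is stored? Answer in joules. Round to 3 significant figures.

176 J

k = Gd⁴/(8D³N_a) = (41.8×10³)(10.7⁴)/(8·54.0³·6) = 72.492 N/mm
U = ½kδ² = 0.5 × 72.492 × 69.6² = 1.7558e+05 N·mm = 175.58 J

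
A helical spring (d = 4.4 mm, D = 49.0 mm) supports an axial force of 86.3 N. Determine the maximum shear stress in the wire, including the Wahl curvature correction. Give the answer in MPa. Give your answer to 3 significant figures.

143 MPa

Spring index C = D/d = 49.0/4.4 = 11.1364
K_W = (4C−1)/(4C−4) + 0.615/C = 43.545/40.545 + 0.0552 = 1.1292
τ₀ = 8FD/(πd³) = 8·86.3·49.0/(π·4.4³) = 33829.6/267.61 = 126.41 MPa
τ_max = K·τ₀ = 1.1292 × 126.41 = 142.75 MPa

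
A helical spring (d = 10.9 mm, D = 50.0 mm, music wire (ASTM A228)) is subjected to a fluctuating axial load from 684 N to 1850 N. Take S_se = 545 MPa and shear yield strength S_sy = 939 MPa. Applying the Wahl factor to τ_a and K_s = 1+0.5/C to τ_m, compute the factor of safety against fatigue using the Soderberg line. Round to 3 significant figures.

3.47

C = D/d = 50.0/10.9 = 4.5872; K_W = (4C−1)/(4C−4)+0.615/C = 1.3431; K_s = 1+0.5/C = 1.1090
F_a = (F_max−F_min)/2 = 583 N; F_m = (F_max+F_min)/2 = 1267 N
τ_a = K_W·8F_aD/(πd³) = 1.3431 × 57.319 = 76.988 MPa
τ_m = K_s·8F_mD/(πd³) = 1.1090 × 124.57 = 138.15 MPa
Soderberg: 1/n_f = τ_a/S_se + τ_m/S_sy = 76.988/545 + 138.15/939 = 0.14126 + 0.14712 = 0.28838
n_f = 1/0.28838 = 3.468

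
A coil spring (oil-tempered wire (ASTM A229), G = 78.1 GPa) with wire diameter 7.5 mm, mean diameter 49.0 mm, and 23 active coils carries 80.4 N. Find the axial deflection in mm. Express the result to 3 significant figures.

k = Gd⁴/(8D³N_a) = (78.1×10³)(7.5⁴)/(8·49.0³·23) = 11.415 N/mm
δ = F/k = 80.4 / 11.415 = 7.0431 mm

7.04 mm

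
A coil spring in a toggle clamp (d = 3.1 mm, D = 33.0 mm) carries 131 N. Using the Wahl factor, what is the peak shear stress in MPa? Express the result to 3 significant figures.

Spring index C = D/d = 33.0/3.1 = 10.6452
K_W = (4C−1)/(4C−4) + 0.615/C = 41.581/38.581 + 0.0578 = 1.1355
τ₀ = 8FD/(πd³) = 8·131·33.0/(π·3.1³) = 34584/93.591 = 369.52 MPa
τ_max = K·τ₀ = 1.1355 × 369.52 = 419.6 MPa

420 MPa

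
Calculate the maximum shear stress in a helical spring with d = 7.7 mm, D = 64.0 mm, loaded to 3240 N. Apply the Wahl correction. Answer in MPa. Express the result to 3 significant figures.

Spring index C = D/d = 64.0/7.7 = 8.3117
K_W = (4C−1)/(4C−4) + 0.615/C = 32.247/29.247 + 0.0740 = 1.1766
τ₀ = 8FD/(πd³) = 8·3240·64.0/(π·7.7³) = 1.65888e+06/1434.2 = 1156.6 MPa
τ_max = K·τ₀ = 1.1766 × 1156.6 = 1360.8 MPa

1360 MPa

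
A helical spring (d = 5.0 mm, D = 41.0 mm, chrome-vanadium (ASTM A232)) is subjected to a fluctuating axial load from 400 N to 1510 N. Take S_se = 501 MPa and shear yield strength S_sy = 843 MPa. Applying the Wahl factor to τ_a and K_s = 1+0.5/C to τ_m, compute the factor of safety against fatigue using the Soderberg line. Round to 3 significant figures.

0.477

C = D/d = 41.0/5.0 = 8.2000; K_W = (4C−1)/(4C−4)+0.615/C = 1.1792; K_s = 1+0.5/C = 1.0610
F_a = (F_max−F_min)/2 = 555 N; F_m = (F_max+F_min)/2 = 955 N
τ_a = K_W·8F_aD/(πd³) = 1.1792 × 463.56 = 546.62 MPa
τ_m = K_s·8F_mD/(πd³) = 1.0610 × 797.66 = 846.3 MPa
Soderberg: 1/n_f = τ_a/S_se + τ_m/S_sy = 546.62/501 + 846.3/843 = 1.09105 + 1.00391 = 2.095
n_f = 1/2.095 = 0.4773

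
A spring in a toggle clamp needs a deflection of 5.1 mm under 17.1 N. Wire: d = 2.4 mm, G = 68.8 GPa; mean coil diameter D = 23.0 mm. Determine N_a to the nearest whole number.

7

Required rate k = F/δ = 17.1/5.1 = 3.3529 N/mm
N_a = Gd⁴/(8D³k) = (68.8×10³ × 2.4⁴)/(8 × 23.0³ × 3.3529)
    = 2.28262e+06 / 326362 = 6.994 → 7 coils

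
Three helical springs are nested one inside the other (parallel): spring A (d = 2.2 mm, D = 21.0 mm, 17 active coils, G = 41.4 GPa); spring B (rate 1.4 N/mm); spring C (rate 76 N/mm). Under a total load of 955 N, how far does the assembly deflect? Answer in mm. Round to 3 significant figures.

12.2 mm

k_A = Gd⁴/(8D³N_a) = (41.4×10³)(2.2⁴)/(8·21.0³·17) = 0.77001 N/mm
Parallel: k_eq = 0.77001 + 1.4 + 76 = 78.17 N/mm
δ = F/k_eq = 955/78.17 = 12.217 mm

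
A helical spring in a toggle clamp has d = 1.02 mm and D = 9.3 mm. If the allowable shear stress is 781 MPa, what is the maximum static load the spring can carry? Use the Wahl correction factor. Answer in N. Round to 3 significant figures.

C = D/d = 9.3/1.02 = 9.1176
K_W = (4C−1)/(4C−4) + 0.615/C = 35.471/32.471 + 0.0675 = 1.1598
τ_max = K·8FD/(πd³) → F_max = τ_allow·πd³/(8DK)
F_max = 781·π·1.02³/(8·9.3·1.1598) = 2603.8/86.292 = 30.174 N

30.2 N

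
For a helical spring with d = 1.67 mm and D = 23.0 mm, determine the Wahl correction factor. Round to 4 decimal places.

C = D/d = 23.0/1.67 = 13.7725
K_W = (4C−1)/(4C−4) + 0.615/C = 54.090/51.090 + 0.0447 = 1.1034

1.1034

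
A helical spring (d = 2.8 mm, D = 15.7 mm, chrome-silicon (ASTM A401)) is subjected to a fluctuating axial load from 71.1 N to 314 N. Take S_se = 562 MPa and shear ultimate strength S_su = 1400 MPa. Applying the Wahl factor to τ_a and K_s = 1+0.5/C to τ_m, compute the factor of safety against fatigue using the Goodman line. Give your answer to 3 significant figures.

C = D/d = 15.7/2.8 = 5.6071; K_W = (4C−1)/(4C−4)+0.615/C = 1.2725; K_s = 1+0.5/C = 1.0892
F_a = (F_max−F_min)/2 = 121.45 N; F_m = (F_max+F_min)/2 = 192.55 N
τ_a = K_W·8F_aD/(πd³) = 1.2725 × 221.19 = 281.46 MPa
τ_m = K_s·8F_mD/(πd³) = 1.0892 × 350.68 = 381.95 MPa
Goodman: 1/n_f = τ_a/S_se + τ_m/S_su = 281.46/562 + 381.95/1400 = 0.50081 + 0.27282 = 0.77363
n_f = 1/0.77363 = 1.293

1.29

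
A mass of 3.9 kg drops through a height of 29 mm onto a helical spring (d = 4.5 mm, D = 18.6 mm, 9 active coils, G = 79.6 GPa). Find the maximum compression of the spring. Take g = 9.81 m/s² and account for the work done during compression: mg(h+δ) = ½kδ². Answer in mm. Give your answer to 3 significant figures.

k = Gd⁴/(8D³N_a) = (79.6×10³)(4.5⁴)/(8·18.6³·9) = 70.452 N/mm
W = mg = 3.9 × 9.81 = 38.259 N
½kδ² − Wδ − Wh = 0 → δ = (W + √(W² + 2kWh))/k
δ = (38.259 + √(1463.8 + 156334))/70.452 = (38.259 + 397.24)/70.452 = 6.1815 mm

6.18 mm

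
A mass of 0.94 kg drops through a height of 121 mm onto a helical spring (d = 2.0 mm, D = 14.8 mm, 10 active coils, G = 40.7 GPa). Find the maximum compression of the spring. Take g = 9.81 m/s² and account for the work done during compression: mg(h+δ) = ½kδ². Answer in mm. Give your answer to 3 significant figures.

k = Gd⁴/(8D³N_a) = (40.7×10³)(2.0⁴)/(8·14.8³·10) = 2.511 N/mm
W = mg = 0.94 × 9.81 = 9.2214 N
½kδ² − Wδ − Wh = 0 → δ = (W + √(W² + 2kWh))/k
δ = (9.2214 + √(85.034 + 5603.4))/2.511 = (9.2214 + 75.422)/2.511 = 33.709 mm

33.7 mm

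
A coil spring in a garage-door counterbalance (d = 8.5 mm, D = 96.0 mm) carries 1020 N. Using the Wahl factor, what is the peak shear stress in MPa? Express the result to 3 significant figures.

Spring index C = D/d = 96.0/8.5 = 11.2941
K_W = (4C−1)/(4C−4) + 0.615/C = 44.176/41.176 + 0.0545 = 1.1273
τ₀ = 8FD/(πd³) = 8·1020·96.0/(π·8.5³) = 783360/1929.3 = 406.03 MPa
τ_max = K·τ₀ = 1.1273 × 406.03 = 457.72 MPa

458 MPa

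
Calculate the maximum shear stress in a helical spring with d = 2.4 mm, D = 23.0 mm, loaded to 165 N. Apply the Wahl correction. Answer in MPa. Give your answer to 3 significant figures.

Spring index C = D/d = 23.0/2.4 = 9.5833
K_W = (4C−1)/(4C−4) + 0.615/C = 37.333/34.333 + 0.0642 = 1.1516
τ₀ = 8FD/(πd³) = 8·165·23.0/(π·2.4³) = 30360/43.429 = 699.07 MPa
τ_max = K·τ₀ = 1.1516 × 699.07 = 805.01 MPa

805 MPa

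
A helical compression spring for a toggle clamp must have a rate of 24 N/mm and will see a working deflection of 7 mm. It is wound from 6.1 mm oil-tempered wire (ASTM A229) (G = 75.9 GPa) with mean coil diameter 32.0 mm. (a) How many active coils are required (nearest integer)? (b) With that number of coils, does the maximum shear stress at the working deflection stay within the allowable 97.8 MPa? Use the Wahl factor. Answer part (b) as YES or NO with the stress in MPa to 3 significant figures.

N_a = Gd⁴/(8D³k) = (75.9×10³)(6.1⁴)/(8·32.0³·24) = 16.7 → N_a = 17
Actual rate k = Gd⁴/(8D³·17) = 23.582 N/mm
Working load F = kδ = 23.582·7 = 165.07 N
C = 32.0/6.1 = 5.2459; K_W = (4C−1)/(4C−4)+0.615/C = 1.2939
τ_max = K_W·8FD/(πd³) = 1.2939·59.261 = 76.677 MPa
τ_max ≤ 97.8 MPa → acceptable

(a) 17 coils; (b) YES, τ_max = 76.7 MPa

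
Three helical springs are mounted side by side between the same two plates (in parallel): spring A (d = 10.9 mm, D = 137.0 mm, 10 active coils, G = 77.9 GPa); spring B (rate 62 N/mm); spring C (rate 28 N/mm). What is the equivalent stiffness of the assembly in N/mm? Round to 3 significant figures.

k_A = Gd⁴/(8D³N_a) = (77.9×10³)(10.9⁴)/(8·137.0³·10) = 5.3455 N/mm
Parallel: k_eq = 5.3455 + 62 + 28 = 95.346 N/mm

95.3 N/mm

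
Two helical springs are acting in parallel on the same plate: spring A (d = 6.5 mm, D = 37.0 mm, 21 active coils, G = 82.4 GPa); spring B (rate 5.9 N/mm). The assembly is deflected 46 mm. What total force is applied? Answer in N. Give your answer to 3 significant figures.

k_A = Gd⁴/(8D³N_a) = (82.4×10³)(6.5⁴)/(8·37.0³·21) = 17.285 N/mm
Parallel: k_eq = 17.285 + 5.9 = 23.185 N/mm
F = k_eq·δ = 23.185·46 = 1066.5 N

1070 N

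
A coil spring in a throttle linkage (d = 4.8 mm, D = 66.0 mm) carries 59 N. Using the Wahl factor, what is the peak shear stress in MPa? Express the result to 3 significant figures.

Spring index C = D/d = 66.0/4.8 = 13.7500
K_W = (4C−1)/(4C−4) + 0.615/C = 54.000/51.000 + 0.0447 = 1.1036
τ₀ = 8FD/(πd³) = 8·59·66.0/(π·4.8³) = 31152/347.44 = 89.663 MPa
τ_max = K·τ₀ = 1.1036 × 89.663 = 98.947 MPa

98.9 MPa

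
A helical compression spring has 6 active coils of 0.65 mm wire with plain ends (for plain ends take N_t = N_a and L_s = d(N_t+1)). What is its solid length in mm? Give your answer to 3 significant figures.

4.55 mm

plain ends: N_t = N_a = 6
L_s = d·(N_t+1) = 0.65 × 7 = 4.55 mm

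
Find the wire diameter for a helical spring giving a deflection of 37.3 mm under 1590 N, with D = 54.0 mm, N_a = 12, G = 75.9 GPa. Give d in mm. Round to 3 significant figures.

9.60 mm

Required rate k = F/δ = 1590/37.3 = 42.627 N/mm
d = (8D³N_a·k / G)^(1/4) = (8·54.0³·12·42.627 / (75.9×10³))^0.25
  = (8489.8)^0.25 = 9.5990 mm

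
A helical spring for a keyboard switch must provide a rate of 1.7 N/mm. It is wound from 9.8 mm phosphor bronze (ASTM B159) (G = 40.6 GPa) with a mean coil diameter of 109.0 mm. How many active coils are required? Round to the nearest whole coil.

21

N_a = Gd⁴/(8D³k) = (40.6×10³ × 9.8⁴)/(8 × 109.0³ × 1.7)
    = 3.74481e+08 / 1.76124e+07 = 21.26 → 21 coils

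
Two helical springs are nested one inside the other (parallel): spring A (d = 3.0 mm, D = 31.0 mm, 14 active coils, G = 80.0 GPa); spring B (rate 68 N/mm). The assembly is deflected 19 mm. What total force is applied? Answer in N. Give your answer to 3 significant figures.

1330 N

k_A = Gd⁴/(8D³N_a) = (80.0×10³)(3.0⁴)/(8·31.0³·14) = 1.9421 N/mm
Parallel: k_eq = 1.9421 + 68 = 69.942 N/mm
F = k_eq·δ = 69.942·19 = 1328.9 N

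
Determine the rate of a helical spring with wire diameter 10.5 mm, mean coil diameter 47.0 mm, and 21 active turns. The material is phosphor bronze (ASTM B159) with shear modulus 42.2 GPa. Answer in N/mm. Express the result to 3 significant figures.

29.4 N/mm

k = Gd⁴/(8D³N_a) = (42.2×10³ × 10.5⁴) / (8 × 47.0³ × 21)
  = 5.12944e+08 / 1.74423e+07 = 29.408 N/mm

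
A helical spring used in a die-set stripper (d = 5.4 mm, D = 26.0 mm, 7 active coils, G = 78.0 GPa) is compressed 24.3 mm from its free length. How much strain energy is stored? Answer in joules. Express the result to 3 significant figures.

k = Gd⁴/(8D³N_a) = (78.0×10³)(5.4⁴)/(8·26.0³·7) = 67.385 N/mm
U = ½kδ² = 0.5 × 67.385 × 24.3² = 19895 N·mm = 19.895 J

19.9 J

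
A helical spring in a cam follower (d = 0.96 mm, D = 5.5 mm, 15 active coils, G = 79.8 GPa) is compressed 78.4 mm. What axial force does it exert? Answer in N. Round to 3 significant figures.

k = Gd⁴/(8D³N_a) = (79.8×10³)(0.96⁴)/(8·5.5³·15) = 3.3948 N/mm
F = k·δ = 3.3948 × 78.4 = 266.15 N

266 N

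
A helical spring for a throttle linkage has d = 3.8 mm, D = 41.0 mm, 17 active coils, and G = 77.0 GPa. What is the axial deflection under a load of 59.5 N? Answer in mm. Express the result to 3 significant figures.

k = Gd⁴/(8D³N_a) = (77.0×10³)(3.8⁴)/(8·41.0³·17) = 1.7129 N/mm
δ = F/k = 59.5 / 1.7129 = 34.736 mm

34.7 mm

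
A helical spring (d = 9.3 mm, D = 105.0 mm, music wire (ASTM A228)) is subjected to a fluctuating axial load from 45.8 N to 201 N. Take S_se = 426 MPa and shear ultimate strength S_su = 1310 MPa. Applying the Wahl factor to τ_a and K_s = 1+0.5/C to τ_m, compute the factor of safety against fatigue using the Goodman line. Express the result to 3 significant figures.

9.90

C = D/d = 105.0/9.3 = 11.2903; K_W = (4C−1)/(4C−4)+0.615/C = 1.1274; K_s = 1+0.5/C = 1.0443
F_a = (F_max−F_min)/2 = 77.6 N; F_m = (F_max+F_min)/2 = 123.4 N
τ_a = K_W·8F_aD/(πd³) = 1.1274 × 25.795 = 29.081 MPa
τ_m = K_s·8F_mD/(πd³) = 1.0443 × 41.02 = 42.837 MPa
Goodman: 1/n_f = τ_a/S_se + τ_m/S_su = 29.081/426 + 42.837/1310 = 0.06826 + 0.03270 = 0.10096
n_f = 1/0.10096 = 9.905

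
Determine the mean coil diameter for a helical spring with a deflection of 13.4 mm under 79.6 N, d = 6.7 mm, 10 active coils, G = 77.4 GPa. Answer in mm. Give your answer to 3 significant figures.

Required rate k = F/δ = 79.6/13.4 = 5.9403 N/mm
D = (Gd⁴/(8N_a·k))^(1/3) = (77.4×10³·6.7⁴/(8·10·5.9403))^(1/3)
  = (328203)^(1/3) = 68.9785 mm

69.0 mm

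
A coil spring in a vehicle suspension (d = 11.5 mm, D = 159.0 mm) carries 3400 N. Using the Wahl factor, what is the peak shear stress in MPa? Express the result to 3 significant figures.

Spring index C = D/d = 159.0/11.5 = 13.8261
K_W = (4C−1)/(4C−4) + 0.615/C = 54.304/51.304 + 0.0445 = 1.1030
τ₀ = 8FD/(πd³) = 8·3400·159.0/(π·11.5³) = 4.3248e+06/4778 = 905.15 MPa
τ_max = K·τ₀ = 1.1030 × 905.15 = 998.35 MPa

998 MPa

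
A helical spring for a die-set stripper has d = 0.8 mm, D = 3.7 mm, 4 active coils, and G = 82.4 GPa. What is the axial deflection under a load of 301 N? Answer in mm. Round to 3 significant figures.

k = Gd⁴/(8D³N_a) = (82.4×10³)(0.8⁴)/(8·3.7³·4) = 20.822 N/mm
δ = F/k = 301 / 20.822 = 14.456 mm

14.5 mm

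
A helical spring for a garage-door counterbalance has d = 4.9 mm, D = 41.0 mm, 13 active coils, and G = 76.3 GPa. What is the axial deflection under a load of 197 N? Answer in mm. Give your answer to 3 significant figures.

32.1 mm

k = Gd⁴/(8D³N_a) = (76.3×10³)(4.9⁴)/(8·41.0³·13) = 6.1365 N/mm
δ = F/k = 197 / 6.1365 = 32.103 mm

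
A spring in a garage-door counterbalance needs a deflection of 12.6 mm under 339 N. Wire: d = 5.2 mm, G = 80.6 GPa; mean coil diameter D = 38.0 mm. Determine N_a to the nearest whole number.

Required rate k = F/δ = 339/12.6 = 26.905 N/mm
N_a = Gd⁴/(8D³k) = (80.6×10³ × 5.2⁴)/(8 × 38.0³ × 26.905)
    = 5.89316e+07 / 1.18105e+07 = 4.99 → 5 coils

5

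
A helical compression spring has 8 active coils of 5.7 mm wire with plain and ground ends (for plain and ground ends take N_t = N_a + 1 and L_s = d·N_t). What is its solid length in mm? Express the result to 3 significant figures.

51.3 mm

plain and ground ends: N_t = N_a + 1 = 8 + 1 = 9
L_s = d·N_t = 5.7 × 9 = 51.3 mm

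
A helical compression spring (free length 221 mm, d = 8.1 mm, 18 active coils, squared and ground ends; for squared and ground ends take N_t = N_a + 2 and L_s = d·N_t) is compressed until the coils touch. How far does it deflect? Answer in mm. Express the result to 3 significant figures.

N_t = 20; L_s = 8.1·20 = 162 mm
δ_solid = L₀ − L_s = 221 − 162 = 59 mm

59.0 mm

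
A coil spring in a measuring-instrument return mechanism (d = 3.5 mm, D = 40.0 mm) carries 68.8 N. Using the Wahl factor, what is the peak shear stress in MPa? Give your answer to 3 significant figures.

184 MPa

Spring index C = D/d = 40.0/3.5 = 11.4286
K_W = (4C−1)/(4C−4) + 0.615/C = 44.714/41.714 + 0.0538 = 1.1257
τ₀ = 8FD/(πd³) = 8·68.8·40.0/(π·3.5³) = 22016/134.7 = 163.45 MPa
τ_max = K·τ₀ = 1.1257 × 163.45 = 184 MPa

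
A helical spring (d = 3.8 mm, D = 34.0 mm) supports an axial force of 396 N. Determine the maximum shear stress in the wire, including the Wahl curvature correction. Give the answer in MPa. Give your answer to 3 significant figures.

727 MPa

Spring index C = D/d = 34.0/3.8 = 8.9474
K_W = (4C−1)/(4C−4) + 0.615/C = 34.789/31.789 + 0.0687 = 1.1631
τ₀ = 8FD/(πd³) = 8·396·34.0/(π·3.8³) = 107712/172.39 = 624.83 MPa
τ_max = K·τ₀ = 1.1631 × 624.83 = 726.75 MPa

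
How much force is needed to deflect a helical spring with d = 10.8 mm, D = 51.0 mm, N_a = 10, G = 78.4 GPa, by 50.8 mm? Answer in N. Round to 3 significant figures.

k = Gd⁴/(8D³N_a) = (78.4×10³)(10.8⁴)/(8·51.0³·10) = 100.51 N/mm
F = k·δ = 100.51 × 50.8 = 5105.9 N

5110 N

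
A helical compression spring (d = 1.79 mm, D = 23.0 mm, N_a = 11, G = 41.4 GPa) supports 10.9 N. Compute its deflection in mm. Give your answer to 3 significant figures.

27.5 mm

k = Gd⁴/(8D³N_a) = (41.4×10³)(1.79⁴)/(8·23.0³·11) = 0.39696 N/mm
δ = F/k = 10.9 / 0.39696 = 27.459 mm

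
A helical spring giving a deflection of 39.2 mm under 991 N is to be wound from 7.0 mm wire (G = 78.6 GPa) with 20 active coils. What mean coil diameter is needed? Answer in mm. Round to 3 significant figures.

36.0 mm

Required rate k = F/δ = 991/39.2 = 25.281 N/mm
D = (Gd⁴/(8N_a·k))^(1/3) = (78.6×10³·7.0⁴/(8·20·25.281))^(1/3)
  = (46656)^(1/3) = 36.0000 mm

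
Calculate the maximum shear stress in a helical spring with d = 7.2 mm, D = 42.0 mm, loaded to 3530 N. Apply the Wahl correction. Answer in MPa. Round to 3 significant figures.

1280 MPa

Spring index C = D/d = 42.0/7.2 = 5.8333
K_W = (4C−1)/(4C−4) + 0.615/C = 22.333/19.333 + 0.1054 = 1.2606
τ₀ = 8FD/(πd³) = 8·3530·42.0/(π·7.2³) = 1.18608e+06/1172.6 = 1011.5 MPa
τ_max = K·τ₀ = 1.2606 × 1011.5 = 1275.1 MPa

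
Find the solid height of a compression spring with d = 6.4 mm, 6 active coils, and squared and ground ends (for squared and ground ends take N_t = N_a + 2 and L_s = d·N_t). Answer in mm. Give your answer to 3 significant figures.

squared and ground ends: N_t = N_a + 2 = 6 + 2 = 8
L_s = d·N_t = 6.4 × 8 = 51.2 mm

51.2 mm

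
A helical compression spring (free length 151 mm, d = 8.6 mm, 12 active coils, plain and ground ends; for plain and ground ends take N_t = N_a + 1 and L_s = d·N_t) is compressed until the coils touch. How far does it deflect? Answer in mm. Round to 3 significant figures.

N_t = 13; L_s = 8.6·13 = 111.8 mm
δ_solid = L₀ − L_s = 151 − 111.8 = 39.2 mm

39.2 mm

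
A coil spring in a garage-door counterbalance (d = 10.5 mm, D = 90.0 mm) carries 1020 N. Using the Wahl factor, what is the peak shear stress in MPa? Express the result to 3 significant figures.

236 MPa

Spring index C = D/d = 90.0/10.5 = 8.5714
K_W = (4C−1)/(4C−4) + 0.615/C = 33.286/30.286 + 0.0717 = 1.1708
τ₀ = 8FD/(πd³) = 8·1020·90.0/(π·10.5³) = 734400/3636.8 = 201.94 MPa
τ_max = K·τ₀ = 1.1708 × 201.94 = 236.43 MPa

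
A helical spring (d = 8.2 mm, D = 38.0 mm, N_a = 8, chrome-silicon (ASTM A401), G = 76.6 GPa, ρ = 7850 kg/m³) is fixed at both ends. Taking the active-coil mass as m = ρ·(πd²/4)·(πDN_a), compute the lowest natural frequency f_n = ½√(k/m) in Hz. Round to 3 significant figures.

250 Hz

k = Gd⁴/(8D³N_a) = (76.6×10³)(8.2⁴)/(8·38.0³·8) = 98.617 N/mm = 98617 N/m
Wire length L = πDN_a = π·38.0·8 = 955.04 mm
m = ρ·(πd²/4)·L = 7850 × 52.81×10⁻⁶ m² × 0.95504 m = 0.39592 kg
f_n = ½√(k/m) = 0.5·√(98617/0.39592) = 0.5·√(2.4908e+05) = 249.54 Hz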